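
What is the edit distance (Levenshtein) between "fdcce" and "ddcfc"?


Computing edit distance: "fdcce" -> "ddcfc"
DP table:
           d    d    c    f    c
      0    1    2    3    4    5
  f   1    1    2    3    3    4
  d   2    1    1    2    3    4
  c   3    2    2    1    2    3
  c   4    3    3    2    2    2
  e   5    4    4    3    3    3
Edit distance = dp[5][5] = 3

3


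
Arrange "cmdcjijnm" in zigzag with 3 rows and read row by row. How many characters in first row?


Zigzag "cmdcjijnm" into 3 rows:
Placing characters:
  'c' => row 0
  'm' => row 1
  'd' => row 2
  'c' => row 1
  'j' => row 0
  'i' => row 1
  'j' => row 2
  'n' => row 1
  'm' => row 0
Rows:
  Row 0: "cjm"
  Row 1: "mcin"
  Row 2: "dj"
First row length: 3

3


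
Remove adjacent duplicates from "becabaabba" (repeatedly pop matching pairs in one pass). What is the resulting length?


Input: becabaabba
Stack-based adjacent duplicate removal:
  Read 'b': push. Stack: b
  Read 'e': push. Stack: be
  Read 'c': push. Stack: bec
  Read 'a': push. Stack: beca
  Read 'b': push. Stack: becab
  Read 'a': push. Stack: becaba
  Read 'a': matches stack top 'a' => pop. Stack: becab
  Read 'b': matches stack top 'b' => pop. Stack: beca
  Read 'b': push. Stack: becab
  Read 'a': push. Stack: becaba
Final stack: "becaba" (length 6)

6


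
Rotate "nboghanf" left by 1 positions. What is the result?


Input: "nboghanf", rotate left by 1
First 1 characters: "n"
Remaining characters: "boghanf"
Concatenate remaining + first: "boghanf" + "n" = "boghanfn"

boghanfn


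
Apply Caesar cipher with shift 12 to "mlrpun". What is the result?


Caesar cipher: shift "mlrpun" by 12
  'm' (pos 12) + 12 = pos 24 = 'y'
  'l' (pos 11) + 12 = pos 23 = 'x'
  'r' (pos 17) + 12 = pos 3 = 'd'
  'p' (pos 15) + 12 = pos 1 = 'b'
  'u' (pos 20) + 12 = pos 6 = 'g'
  'n' (pos 13) + 12 = pos 25 = 'z'
Result: yxdbgz

yxdbgz


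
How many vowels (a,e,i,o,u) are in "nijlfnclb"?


Input: nijlfnclb
Checking each character:
  'n' at position 0: consonant
  'i' at position 1: vowel (running total: 1)
  'j' at position 2: consonant
  'l' at position 3: consonant
  'f' at position 4: consonant
  'n' at position 5: consonant
  'c' at position 6: consonant
  'l' at position 7: consonant
  'b' at position 8: consonant
Total vowels: 1

1


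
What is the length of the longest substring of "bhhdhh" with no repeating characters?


Input: "bhhdhh"
Sliding window (track last position of each char):
  Position 0 ('b'): window [0,0] length 1 -- new best
  Position 1 ('h'): window [0,1] length 2 -- new best
  Position 2 ('h'): repeat (last at 1), move window start to 2
  Position 2 ('h'): window [2,2] length 1
  Position 3 ('d'): window [2,3] length 2
  Position 4 ('h'): repeat (last at 2), move window start to 3
  Position 4 ('h'): window [3,4] length 2
  Position 5 ('h'): repeat (last at 4), move window start to 5
  Position 5 ('h'): window [5,5] length 1
Longest substring with no repeats: "bh" with length 2

2


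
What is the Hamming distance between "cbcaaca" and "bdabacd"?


Comparing "cbcaaca" and "bdabacd" position by position:
  Position 0: 'c' vs 'b' => differ
  Position 1: 'b' vs 'd' => differ
  Position 2: 'c' vs 'a' => differ
  Position 3: 'a' vs 'b' => differ
  Position 4: 'a' vs 'a' => same
  Position 5: 'c' vs 'c' => same
  Position 6: 'a' vs 'd' => differ
Total differences (Hamming distance): 5

5


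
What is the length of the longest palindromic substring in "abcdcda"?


Input: "abcdcda"
Checking substrings for palindromes:
  [2:5] "cdc" (len 3) => palindrome
  [3:6] "dcd" (len 3) => palindrome
Longest palindromic substring: "cdc" with length 3

3


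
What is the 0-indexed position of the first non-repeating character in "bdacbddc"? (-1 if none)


Input: bdacbddc
Character frequencies:
  'a': 1
  'b': 2
  'c': 2
  'd': 3
Scanning left to right for freq == 1:
  Position 0 ('b'): freq=2, skip
  Position 1 ('d'): freq=3, skip
  Position 2 ('a'): unique! => answer = 2

2


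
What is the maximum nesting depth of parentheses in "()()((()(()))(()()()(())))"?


Input: "()()((()(()))(()()()(())))"
Tracking depth:
  Position 0 '(': depth becomes 1
  Position 1 ')': depth becomes 0
  Position 2 '(': depth becomes 1
  Position 3 ')': depth becomes 0
  Position 4 '(': depth becomes 1
  Position 5 '(': depth becomes 2
  Position 6 '(': depth becomes 3
  Position 7 ')': depth becomes 2
  Position 8 '(': depth becomes 3
  Position 9 '(': depth becomes 4
  Position 10 ')': depth becomes 3
  Position 11 ')': depth becomes 2
  Position 12 ')': depth becomes 1
  Position 13 '(': depth becomes 2
  Position 14 '(': depth becomes 3
  Position 15 ')': depth becomes 2
  Position 16 '(': depth becomes 3
  Position 17 ')': depth becomes 2
  Position 18 '(': depth becomes 3
  Position 19 ')': depth becomes 2
  Position 20 '(': depth becomes 3
  Position 21 '(': depth becomes 4
  Position 22 ')': depth becomes 3
  Position 23 ')': depth becomes 2
  Position 24 ')': depth becomes 1
  Position 25 ')': depth becomes 0
Maximum depth reached: 4

4


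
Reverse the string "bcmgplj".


Input: bcmgplj
Reading characters right to left:
  Position 6: 'j'
  Position 5: 'l'
  Position 4: 'p'
  Position 3: 'g'
  Position 2: 'm'
  Position 1: 'c'
  Position 0: 'b'
Reversed: jlpgmcb

jlpgmcb


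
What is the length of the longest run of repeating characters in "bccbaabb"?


Input: "bccbaabb"
Scanning for longest run:
  Position 1 ('c'): new char, reset run to 1
  Position 2 ('c'): continues run of 'c', length=2
  Position 3 ('b'): new char, reset run to 1
  Position 4 ('a'): new char, reset run to 1
  Position 5 ('a'): continues run of 'a', length=2
  Position 6 ('b'): new char, reset run to 1
  Position 7 ('b'): continues run of 'b', length=2
Longest run: 'c' with length 2

2


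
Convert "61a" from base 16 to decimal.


Input: "61a" in base 16
Positional expansion:
  Digit '6' (value 6) x 16^2 = 1536
  Digit '1' (value 1) x 16^1 = 16
  Digit 'a' (value 10) x 16^0 = 10
Sum = 1562

1562


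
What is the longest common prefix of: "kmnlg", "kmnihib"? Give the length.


Words: kmnlg, kmnihib
  Position 0: all 'k' => match
  Position 1: all 'm' => match
  Position 2: all 'n' => match
  Position 3: ('l', 'i') => mismatch, stop
LCP = "kmn" (length 3)

3


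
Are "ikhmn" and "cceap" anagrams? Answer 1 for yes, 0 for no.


Strings: "ikhmn", "cceap"
Sorted first:  hikmn
Sorted second: accep
Differ at position 0: 'h' vs 'a' => not anagrams

0


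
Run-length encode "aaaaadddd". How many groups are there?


Input: aaaaadddd
Scanning for consecutive runs:
  Group 1: 'a' x 5 (positions 0-4)
  Group 2: 'd' x 4 (positions 5-8)
Total groups: 2

2


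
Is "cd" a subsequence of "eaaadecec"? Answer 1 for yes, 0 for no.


Check if "cd" is a subsequence of "eaaadecec"
Greedy scan:
  Position 0 ('e'): no match needed
  Position 1 ('a'): no match needed
  Position 2 ('a'): no match needed
  Position 3 ('a'): no match needed
  Position 4 ('d'): no match needed
  Position 5 ('e'): no match needed
  Position 6 ('c'): matches sub[0] = 'c'
  Position 7 ('e'): no match needed
  Position 8 ('c'): no match needed
Only matched 1/2 characters => not a subsequence

0


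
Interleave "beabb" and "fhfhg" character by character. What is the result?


Interleaving "beabb" and "fhfhg":
  Position 0: 'b' from first, 'f' from second => "bf"
  Position 1: 'e' from first, 'h' from second => "eh"
  Position 2: 'a' from first, 'f' from second => "af"
  Position 3: 'b' from first, 'h' from second => "bh"
  Position 4: 'b' from first, 'g' from second => "bg"
Result: bfehafbhbg

bfehafbhbg


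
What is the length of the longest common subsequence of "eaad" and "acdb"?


LCS of "eaad" and "acdb"
DP table:
           a    c    d    b
      0    0    0    0    0
  e   0    0    0    0    0
  a   0    1    1    1    1
  a   0    1    1    1    1
  d   0    1    1    2    2
LCS length = dp[4][4] = 2

2


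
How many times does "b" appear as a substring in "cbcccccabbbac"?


Searching for "b" in "cbcccccabbbac"
Scanning each position:
  Position 0: "c" => no
  Position 1: "b" => MATCH
  Position 2: "c" => no
  Position 3: "c" => no
  Position 4: "c" => no
  Position 5: "c" => no
  Position 6: "c" => no
  Position 7: "a" => no
  Position 8: "b" => MATCH
  Position 9: "b" => MATCH
  Position 10: "b" => MATCH
  Position 11: "a" => no
  Position 12: "c" => no
Total occurrences: 4

4


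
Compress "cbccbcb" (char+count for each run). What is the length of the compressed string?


Input: cbccbcb
Runs:
  'c' x 1 => "c1"
  'b' x 1 => "b1"
  'c' x 2 => "c2"
  'b' x 1 => "b1"
  'c' x 1 => "c1"
  'b' x 1 => "b1"
Compressed: "c1b1c2b1c1b1"
Compressed length: 12

12


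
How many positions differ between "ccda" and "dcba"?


Comparing "ccda" and "dcba" position by position:
  Position 0: 'c' vs 'd' => DIFFER
  Position 1: 'c' vs 'c' => same
  Position 2: 'd' vs 'b' => DIFFER
  Position 3: 'a' vs 'a' => same
Positions that differ: 2

2


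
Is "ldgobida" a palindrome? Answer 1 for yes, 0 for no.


Input: ldgobida
Reversed: adibogdl
  Compare pos 0 ('l') with pos 7 ('a'): MISMATCH
  Compare pos 1 ('d') with pos 6 ('d'): match
  Compare pos 2 ('g') with pos 5 ('i'): MISMATCH
  Compare pos 3 ('o') with pos 4 ('b'): MISMATCH
Result: not a palindrome

0


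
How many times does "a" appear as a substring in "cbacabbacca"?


Searching for "a" in "cbacabbacca"
Scanning each position:
  Position 0: "c" => no
  Position 1: "b" => no
  Position 2: "a" => MATCH
  Position 3: "c" => no
  Position 4: "a" => MATCH
  Position 5: "b" => no
  Position 6: "b" => no
  Position 7: "a" => MATCH
  Position 8: "c" => no
  Position 9: "c" => no
  Position 10: "a" => MATCH
Total occurrences: 4

4


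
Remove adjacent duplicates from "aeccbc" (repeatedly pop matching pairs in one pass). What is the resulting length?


Input: aeccbc
Stack-based adjacent duplicate removal:
  Read 'a': push. Stack: a
  Read 'e': push. Stack: ae
  Read 'c': push. Stack: aec
  Read 'c': matches stack top 'c' => pop. Stack: ae
  Read 'b': push. Stack: aeb
  Read 'c': push. Stack: aebc
Final stack: "aebc" (length 4)

4


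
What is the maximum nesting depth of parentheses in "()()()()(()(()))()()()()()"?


Input: "()()()()(()(()))()()()()()"
Tracking depth:
  Position 0 '(': depth becomes 1
  Position 1 ')': depth becomes 0
  Position 2 '(': depth becomes 1
  Position 3 ')': depth becomes 0
  Position 4 '(': depth becomes 1
  Position 5 ')': depth becomes 0
  Position 6 '(': depth becomes 1
  Position 7 ')': depth becomes 0
  Position 8 '(': depth becomes 1
  Position 9 '(': depth becomes 2
  Position 10 ')': depth becomes 1
  Position 11 '(': depth becomes 2
  Position 12 '(': depth becomes 3
  Position 13 ')': depth becomes 2
  Position 14 ')': depth becomes 1
  Position 15 ')': depth becomes 0
  Position 16 '(': depth becomes 1
  Position 17 ')': depth becomes 0
  Position 18 '(': depth becomes 1
  Position 19 ')': depth becomes 0
  Position 20 '(': depth becomes 1
  Position 21 ')': depth becomes 0
  Position 22 '(': depth becomes 1
  Position 23 ')': depth becomes 0
  Position 24 '(': depth becomes 1
  Position 25 ')': depth becomes 0
Maximum depth reached: 3

3


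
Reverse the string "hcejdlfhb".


Input: hcejdlfhb
Reading characters right to left:
  Position 8: 'b'
  Position 7: 'h'
  Position 6: 'f'
  Position 5: 'l'
  Position 4: 'd'
  Position 3: 'j'
  Position 2: 'e'
  Position 1: 'c'
  Position 0: 'h'
Reversed: bhfldjech

bhfldjech


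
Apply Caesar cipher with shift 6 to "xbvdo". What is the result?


Caesar cipher: shift "xbvdo" by 6
  'x' (pos 23) + 6 = pos 3 = 'd'
  'b' (pos 1) + 6 = pos 7 = 'h'
  'v' (pos 21) + 6 = pos 1 = 'b'
  'd' (pos 3) + 6 = pos 9 = 'j'
  'o' (pos 14) + 6 = pos 20 = 'u'
Result: dhbju

dhbju


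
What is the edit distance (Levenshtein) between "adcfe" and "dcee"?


Computing edit distance: "adcfe" -> "dcee"
DP table:
           d    c    e    e
      0    1    2    3    4
  a   1    1    2    3    4
  d   2    1    2    3    4
  c   3    2    1    2    3
  f   4    3    2    2    3
  e   5    4    3    2    2
Edit distance = dp[5][4] = 2

2


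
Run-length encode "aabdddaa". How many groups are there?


Input: aabdddaa
Scanning for consecutive runs:
  Group 1: 'a' x 2 (positions 0-1)
  Group 2: 'b' x 1 (positions 2-2)
  Group 3: 'd' x 3 (positions 3-5)
  Group 4: 'a' x 2 (positions 6-7)
Total groups: 4

4


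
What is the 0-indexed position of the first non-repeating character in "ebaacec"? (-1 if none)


Input: ebaacec
Character frequencies:
  'a': 2
  'b': 1
  'c': 2
  'e': 2
Scanning left to right for freq == 1:
  Position 0 ('e'): freq=2, skip
  Position 1 ('b'): unique! => answer = 1

1


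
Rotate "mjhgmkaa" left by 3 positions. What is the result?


Input: "mjhgmkaa", rotate left by 3
First 3 characters: "mjh"
Remaining characters: "gmkaa"
Concatenate remaining + first: "gmkaa" + "mjh" = "gmkaamjh"

gmkaamjh


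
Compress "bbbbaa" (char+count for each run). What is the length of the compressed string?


Input: bbbbaa
Runs:
  'b' x 4 => "b4"
  'a' x 2 => "a2"
Compressed: "b4a2"
Compressed length: 4

4


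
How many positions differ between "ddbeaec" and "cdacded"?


Comparing "ddbeaec" and "cdacded" position by position:
  Position 0: 'd' vs 'c' => DIFFER
  Position 1: 'd' vs 'd' => same
  Position 2: 'b' vs 'a' => DIFFER
  Position 3: 'e' vs 'c' => DIFFER
  Position 4: 'a' vs 'd' => DIFFER
  Position 5: 'e' vs 'e' => same
  Position 6: 'c' vs 'd' => DIFFER
Positions that differ: 5

5


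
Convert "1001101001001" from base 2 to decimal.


Input: "1001101001001" in base 2
Positional expansion:
  Digit '1' (value 1) x 2^12 = 4096
  Digit '0' (value 0) x 2^11 = 0
  Digit '0' (value 0) x 2^10 = 0
  Digit '1' (value 1) x 2^9 = 512
  Digit '1' (value 1) x 2^8 = 256
  Digit '0' (value 0) x 2^7 = 0
  Digit '1' (value 1) x 2^6 = 64
  Digit '0' (value 0) x 2^5 = 0
  Digit '0' (value 0) x 2^4 = 0
  Digit '1' (value 1) x 2^3 = 8
  Digit '0' (value 0) x 2^2 = 0
  Digit '0' (value 0) x 2^1 = 0
  Digit '1' (value 1) x 2^0 = 1
Sum = 4937

4937


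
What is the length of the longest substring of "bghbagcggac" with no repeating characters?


Input: "bghbagcggac"
Sliding window (track last position of each char):
  Position 0 ('b'): window [0,0] length 1 -- new best
  Position 1 ('g'): window [0,1] length 2 -- new best
  Position 2 ('h'): window [0,2] length 3 -- new best
  Position 3 ('b'): repeat (last at 0), move window start to 1
  Position 3 ('b'): window [1,3] length 3
  Position 4 ('a'): window [1,4] length 4 -- new best
  Position 5 ('g'): repeat (last at 1), move window start to 2
  Position 5 ('g'): window [2,5] length 4
  Position 6 ('c'): window [2,6] length 5 -- new best
  Position 7 ('g'): repeat (last at 5), move window start to 6
  Position 7 ('g'): window [6,7] length 2
  Position 8 ('g'): repeat (last at 7), move window start to 8
  Position 8 ('g'): window [8,8] length 1
  Position 9 ('a'): window [8,9] length 2
  Position 10 ('c'): window [8,10] length 3
Longest substring with no repeats: "hbagc" with length 5

5


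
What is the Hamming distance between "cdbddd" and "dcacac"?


Comparing "cdbddd" and "dcacac" position by position:
  Position 0: 'c' vs 'd' => differ
  Position 1: 'd' vs 'c' => differ
  Position 2: 'b' vs 'a' => differ
  Position 3: 'd' vs 'c' => differ
  Position 4: 'd' vs 'a' => differ
  Position 5: 'd' vs 'c' => differ
Total differences (Hamming distance): 6

6


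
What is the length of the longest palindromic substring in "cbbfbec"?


Input: "cbbfbec"
Checking substrings for palindromes:
  [2:5] "bfb" (len 3) => palindrome
  [1:3] "bb" (len 2) => palindrome
Longest palindromic substring: "bfb" with length 3

3


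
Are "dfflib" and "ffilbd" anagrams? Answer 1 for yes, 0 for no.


Strings: "dfflib", "ffilbd"
Sorted first:  bdffil
Sorted second: bdffil
Sorted forms match => anagrams

1


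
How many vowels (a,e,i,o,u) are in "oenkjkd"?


Input: oenkjkd
Checking each character:
  'o' at position 0: vowel (running total: 1)
  'e' at position 1: vowel (running total: 2)
  'n' at position 2: consonant
  'k' at position 3: consonant
  'j' at position 4: consonant
  'k' at position 5: consonant
  'd' at position 6: consonant
Total vowels: 2

2


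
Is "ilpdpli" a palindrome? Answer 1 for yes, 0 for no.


Input: ilpdpli
Reversed: ilpdpli
  Compare pos 0 ('i') with pos 6 ('i'): match
  Compare pos 1 ('l') with pos 5 ('l'): match
  Compare pos 2 ('p') with pos 4 ('p'): match
Result: palindrome

1


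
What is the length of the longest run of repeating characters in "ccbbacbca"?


Input: "ccbbacbca"
Scanning for longest run:
  Position 1 ('c'): continues run of 'c', length=2
  Position 2 ('b'): new char, reset run to 1
  Position 3 ('b'): continues run of 'b', length=2
  Position 4 ('a'): new char, reset run to 1
  Position 5 ('c'): new char, reset run to 1
  Position 6 ('b'): new char, reset run to 1
  Position 7 ('c'): new char, reset run to 1
  Position 8 ('a'): new char, reset run to 1
Longest run: 'c' with length 2

2


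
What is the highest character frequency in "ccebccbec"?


Input: ccebccbec
Character counts:
  'b': 2
  'c': 5
  'e': 2
Maximum frequency: 5

5


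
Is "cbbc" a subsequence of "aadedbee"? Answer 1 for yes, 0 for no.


Check if "cbbc" is a subsequence of "aadedbee"
Greedy scan:
  Position 0 ('a'): no match needed
  Position 1 ('a'): no match needed
  Position 2 ('d'): no match needed
  Position 3 ('e'): no match needed
  Position 4 ('d'): no match needed
  Position 5 ('b'): no match needed
  Position 6 ('e'): no match needed
  Position 7 ('e'): no match needed
Only matched 0/4 characters => not a subsequence

0


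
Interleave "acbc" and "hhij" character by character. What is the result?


Interleaving "acbc" and "hhij":
  Position 0: 'a' from first, 'h' from second => "ah"
  Position 1: 'c' from first, 'h' from second => "ch"
  Position 2: 'b' from first, 'i' from second => "bi"
  Position 3: 'c' from first, 'j' from second => "cj"
Result: ahchbicj

ahchbicj


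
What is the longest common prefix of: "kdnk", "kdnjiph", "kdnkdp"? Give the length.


Words: kdnk, kdnjiph, kdnkdp
  Position 0: all 'k' => match
  Position 1: all 'd' => match
  Position 2: all 'n' => match
  Position 3: ('k', 'j', 'k') => mismatch, stop
LCP = "kdn" (length 3)

3


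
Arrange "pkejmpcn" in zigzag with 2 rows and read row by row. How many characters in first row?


Zigzag "pkejmpcn" into 2 rows:
Placing characters:
  'p' => row 0
  'k' => row 1
  'e' => row 0
  'j' => row 1
  'm' => row 0
  'p' => row 1
  'c' => row 0
  'n' => row 1
Rows:
  Row 0: "pemc"
  Row 1: "kjpn"
First row length: 4

4


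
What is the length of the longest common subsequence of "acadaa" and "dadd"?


LCS of "acadaa" and "dadd"
DP table:
           d    a    d    d
      0    0    0    0    0
  a   0    0    1    1    1
  c   0    0    1    1    1
  a   0    0    1    1    1
  d   0    1    1    2    2
  a   0    1    2    2    2
  a   0    1    2    2    2
LCS length = dp[6][4] = 2

2


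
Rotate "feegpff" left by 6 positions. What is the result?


Input: "feegpff", rotate left by 6
First 6 characters: "feegpf"
Remaining characters: "f"
Concatenate remaining + first: "f" + "feegpf" = "ffeegpf"

ffeegpf


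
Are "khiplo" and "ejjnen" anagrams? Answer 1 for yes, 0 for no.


Strings: "khiplo", "ejjnen"
Sorted first:  hiklop
Sorted second: eejjnn
Differ at position 0: 'h' vs 'e' => not anagrams

0


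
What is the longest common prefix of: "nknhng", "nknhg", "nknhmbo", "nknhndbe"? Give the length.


Words: nknhng, nknhg, nknhmbo, nknhndbe
  Position 0: all 'n' => match
  Position 1: all 'k' => match
  Position 2: all 'n' => match
  Position 3: all 'h' => match
  Position 4: ('n', 'g', 'm', 'n') => mismatch, stop
LCP = "nknh" (length 4)

4


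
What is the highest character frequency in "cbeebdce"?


Input: cbeebdce
Character counts:
  'b': 2
  'c': 2
  'd': 1
  'e': 3
Maximum frequency: 3

3


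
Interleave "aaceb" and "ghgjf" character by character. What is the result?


Interleaving "aaceb" and "ghgjf":
  Position 0: 'a' from first, 'g' from second => "ag"
  Position 1: 'a' from first, 'h' from second => "ah"
  Position 2: 'c' from first, 'g' from second => "cg"
  Position 3: 'e' from first, 'j' from second => "ej"
  Position 4: 'b' from first, 'f' from second => "bf"
Result: agahcgejbf

agahcgejbf


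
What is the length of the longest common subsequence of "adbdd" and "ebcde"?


LCS of "adbdd" and "ebcde"
DP table:
           e    b    c    d    e
      0    0    0    0    0    0
  a   0    0    0    0    0    0
  d   0    0    0    0    1    1
  b   0    0    1    1    1    1
  d   0    0    1    1    2    2
  d   0    0    1    1    2    2
LCS length = dp[5][5] = 2

2


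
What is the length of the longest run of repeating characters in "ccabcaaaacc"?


Input: "ccabcaaaacc"
Scanning for longest run:
  Position 1 ('c'): continues run of 'c', length=2
  Position 2 ('a'): new char, reset run to 1
  Position 3 ('b'): new char, reset run to 1
  Position 4 ('c'): new char, reset run to 1
  Position 5 ('a'): new char, reset run to 1
  Position 6 ('a'): continues run of 'a', length=2
  Position 7 ('a'): continues run of 'a', length=3
  Position 8 ('a'): continues run of 'a', length=4
  Position 9 ('c'): new char, reset run to 1
  Position 10 ('c'): continues run of 'c', length=2
Longest run: 'a' with length 4

4


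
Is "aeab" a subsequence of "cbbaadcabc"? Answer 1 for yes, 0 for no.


Check if "aeab" is a subsequence of "cbbaadcabc"
Greedy scan:
  Position 0 ('c'): no match needed
  Position 1 ('b'): no match needed
  Position 2 ('b'): no match needed
  Position 3 ('a'): matches sub[0] = 'a'
  Position 4 ('a'): no match needed
  Position 5 ('d'): no match needed
  Position 6 ('c'): no match needed
  Position 7 ('a'): no match needed
  Position 8 ('b'): no match needed
  Position 9 ('c'): no match needed
Only matched 1/4 characters => not a subsequence

0


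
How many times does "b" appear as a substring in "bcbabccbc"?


Searching for "b" in "bcbabccbc"
Scanning each position:
  Position 0: "b" => MATCH
  Position 1: "c" => no
  Position 2: "b" => MATCH
  Position 3: "a" => no
  Position 4: "b" => MATCH
  Position 5: "c" => no
  Position 6: "c" => no
  Position 7: "b" => MATCH
  Position 8: "c" => no
Total occurrences: 4

4


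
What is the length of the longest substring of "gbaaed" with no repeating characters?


Input: "gbaaed"
Sliding window (track last position of each char):
  Position 0 ('g'): window [0,0] length 1 -- new best
  Position 1 ('b'): window [0,1] length 2 -- new best
  Position 2 ('a'): window [0,2] length 3 -- new best
  Position 3 ('a'): repeat (last at 2), move window start to 3
  Position 3 ('a'): window [3,3] length 1
  Position 4 ('e'): window [3,4] length 2
  Position 5 ('d'): window [3,5] length 3
Longest substring with no repeats: "gba" with length 3

3


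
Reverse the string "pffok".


Input: pffok
Reading characters right to left:
  Position 4: 'k'
  Position 3: 'o'
  Position 2: 'f'
  Position 1: 'f'
  Position 0: 'p'
Reversed: koffp

koffp


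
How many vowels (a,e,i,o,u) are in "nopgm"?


Input: nopgm
Checking each character:
  'n' at position 0: consonant
  'o' at position 1: vowel (running total: 1)
  'p' at position 2: consonant
  'g' at position 3: consonant
  'm' at position 4: consonant
Total vowels: 1

1


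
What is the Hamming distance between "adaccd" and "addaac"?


Comparing "adaccd" and "addaac" position by position:
  Position 0: 'a' vs 'a' => same
  Position 1: 'd' vs 'd' => same
  Position 2: 'a' vs 'd' => differ
  Position 3: 'c' vs 'a' => differ
  Position 4: 'c' vs 'a' => differ
  Position 5: 'd' vs 'c' => differ
Total differences (Hamming distance): 4

4


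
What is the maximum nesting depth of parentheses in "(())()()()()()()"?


Input: "(())()()()()()()"
Tracking depth:
  Position 0 '(': depth becomes 1
  Position 1 '(': depth becomes 2
  Position 2 ')': depth becomes 1
  Position 3 ')': depth becomes 0
  Position 4 '(': depth becomes 1
  Position 5 ')': depth becomes 0
  Position 6 '(': depth becomes 1
  Position 7 ')': depth becomes 0
  Position 8 '(': depth becomes 1
  Position 9 ')': depth becomes 0
  Position 10 '(': depth becomes 1
  Position 11 ')': depth becomes 0
  Position 12 '(': depth becomes 1
  Position 13 ')': depth becomes 0
  Position 14 '(': depth becomes 1
  Position 15 ')': depth becomes 0
Maximum depth reached: 2

2


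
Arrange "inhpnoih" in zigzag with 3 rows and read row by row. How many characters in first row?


Zigzag "inhpnoih" into 3 rows:
Placing characters:
  'i' => row 0
  'n' => row 1
  'h' => row 2
  'p' => row 1
  'n' => row 0
  'o' => row 1
  'i' => row 2
  'h' => row 1
Rows:
  Row 0: "in"
  Row 1: "npoh"
  Row 2: "hi"
First row length: 2

2


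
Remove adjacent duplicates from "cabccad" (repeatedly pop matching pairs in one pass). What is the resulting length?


Input: cabccad
Stack-based adjacent duplicate removal:
  Read 'c': push. Stack: c
  Read 'a': push. Stack: ca
  Read 'b': push. Stack: cab
  Read 'c': push. Stack: cabc
  Read 'c': matches stack top 'c' => pop. Stack: cab
  Read 'a': push. Stack: caba
  Read 'd': push. Stack: cabad
Final stack: "cabad" (length 5)

5


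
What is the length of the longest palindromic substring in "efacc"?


Input: "efacc"
Checking substrings for palindromes:
  [3:5] "cc" (len 2) => palindrome
Longest palindromic substring: "cc" with length 2

2


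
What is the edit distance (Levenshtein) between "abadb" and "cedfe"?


Computing edit distance: "abadb" -> "cedfe"
DP table:
           c    e    d    f    e
      0    1    2    3    4    5
  a   1    1    2    3    4    5
  b   2    2    2    3    4    5
  a   3    3    3    3    4    5
  d   4    4    4    3    4    5
  b   5    5    5    4    4    5
Edit distance = dp[5][5] = 5

5


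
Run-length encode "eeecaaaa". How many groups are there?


Input: eeecaaaa
Scanning for consecutive runs:
  Group 1: 'e' x 3 (positions 0-2)
  Group 2: 'c' x 1 (positions 3-3)
  Group 3: 'a' x 4 (positions 4-7)
Total groups: 3

3


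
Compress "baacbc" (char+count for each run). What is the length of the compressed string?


Input: baacbc
Runs:
  'b' x 1 => "b1"
  'a' x 2 => "a2"
  'c' x 1 => "c1"
  'b' x 1 => "b1"
  'c' x 1 => "c1"
Compressed: "b1a2c1b1c1"
Compressed length: 10

10


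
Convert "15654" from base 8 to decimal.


Input: "15654" in base 8
Positional expansion:
  Digit '1' (value 1) x 8^4 = 4096
  Digit '5' (value 5) x 8^3 = 2560
  Digit '6' (value 6) x 8^2 = 384
  Digit '5' (value 5) x 8^1 = 40
  Digit '4' (value 4) x 8^0 = 4
Sum = 7084

7084


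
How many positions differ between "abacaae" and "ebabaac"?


Comparing "abacaae" and "ebabaac" position by position:
  Position 0: 'a' vs 'e' => DIFFER
  Position 1: 'b' vs 'b' => same
  Position 2: 'a' vs 'a' => same
  Position 3: 'c' vs 'b' => DIFFER
  Position 4: 'a' vs 'a' => same
  Position 5: 'a' vs 'a' => same
  Position 6: 'e' vs 'c' => DIFFER
Positions that differ: 3

3


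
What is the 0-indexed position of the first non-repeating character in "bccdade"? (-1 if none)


Input: bccdade
Character frequencies:
  'a': 1
  'b': 1
  'c': 2
  'd': 2
  'e': 1
Scanning left to right for freq == 1:
  Position 0 ('b'): unique! => answer = 0

0


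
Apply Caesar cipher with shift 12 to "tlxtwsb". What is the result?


Caesar cipher: shift "tlxtwsb" by 12
  't' (pos 19) + 12 = pos 5 = 'f'
  'l' (pos 11) + 12 = pos 23 = 'x'
  'x' (pos 23) + 12 = pos 9 = 'j'
  't' (pos 19) + 12 = pos 5 = 'f'
  'w' (pos 22) + 12 = pos 8 = 'i'
  's' (pos 18) + 12 = pos 4 = 'e'
  'b' (pos 1) + 12 = pos 13 = 'n'
Result: fxjfien

fxjfien


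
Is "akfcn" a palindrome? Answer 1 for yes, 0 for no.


Input: akfcn
Reversed: ncfka
  Compare pos 0 ('a') with pos 4 ('n'): MISMATCH
  Compare pos 1 ('k') with pos 3 ('c'): MISMATCH
Result: not a palindrome

0


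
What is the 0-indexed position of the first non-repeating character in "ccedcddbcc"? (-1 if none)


Input: ccedcddbcc
Character frequencies:
  'b': 1
  'c': 5
  'd': 3
  'e': 1
Scanning left to right for freq == 1:
  Position 0 ('c'): freq=5, skip
  Position 1 ('c'): freq=5, skip
  Position 2 ('e'): unique! => answer = 2

2


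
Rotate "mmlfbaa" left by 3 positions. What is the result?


Input: "mmlfbaa", rotate left by 3
First 3 characters: "mml"
Remaining characters: "fbaa"
Concatenate remaining + first: "fbaa" + "mml" = "fbaamml"

fbaamml


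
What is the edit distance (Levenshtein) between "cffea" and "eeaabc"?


Computing edit distance: "cffea" -> "eeaabc"
DP table:
           e    e    a    a    b    c
      0    1    2    3    4    5    6
  c   1    1    2    3    4    5    5
  f   2    2    2    3    4    5    6
  f   3    3    3    3    4    5    6
  e   4    3    3    4    4    5    6
  a   5    4    4    3    4    5    6
Edit distance = dp[5][6] = 6

6


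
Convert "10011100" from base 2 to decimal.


Input: "10011100" in base 2
Positional expansion:
  Digit '1' (value 1) x 2^7 = 128
  Digit '0' (value 0) x 2^6 = 0
  Digit '0' (value 0) x 2^5 = 0
  Digit '1' (value 1) x 2^4 = 16
  Digit '1' (value 1) x 2^3 = 8
  Digit '1' (value 1) x 2^2 = 4
  Digit '0' (value 0) x 2^1 = 0
  Digit '0' (value 0) x 2^0 = 0
Sum = 156

156


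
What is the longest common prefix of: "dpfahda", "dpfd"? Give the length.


Words: dpfahda, dpfd
  Position 0: all 'd' => match
  Position 1: all 'p' => match
  Position 2: all 'f' => match
  Position 3: ('a', 'd') => mismatch, stop
LCP = "dpf" (length 3)

3


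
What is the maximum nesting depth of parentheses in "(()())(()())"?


Input: "(()())(()())"
Tracking depth:
  Position 0 '(': depth becomes 1
  Position 1 '(': depth becomes 2
  Position 2 ')': depth becomes 1
  Position 3 '(': depth becomes 2
  Position 4 ')': depth becomes 1
  Position 5 ')': depth becomes 0
  Position 6 '(': depth becomes 1
  Position 7 '(': depth becomes 2
  Position 8 ')': depth becomes 1
  Position 9 '(': depth becomes 2
  Position 10 ')': depth becomes 1
  Position 11 ')': depth becomes 0
Maximum depth reached: 2

2


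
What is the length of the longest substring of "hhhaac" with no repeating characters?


Input: "hhhaac"
Sliding window (track last position of each char):
  Position 0 ('h'): window [0,0] length 1 -- new best
  Position 1 ('h'): repeat (last at 0), move window start to 1
  Position 1 ('h'): window [1,1] length 1
  Position 2 ('h'): repeat (last at 1), move window start to 2
  Position 2 ('h'): window [2,2] length 1
  Position 3 ('a'): window [2,3] length 2 -- new best
  Position 4 ('a'): repeat (last at 3), move window start to 4
  Position 4 ('a'): window [4,4] length 1
  Position 5 ('c'): window [4,5] length 2
Longest substring with no repeats: "ha" with length 2

2


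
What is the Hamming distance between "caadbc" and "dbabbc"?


Comparing "caadbc" and "dbabbc" position by position:
  Position 0: 'c' vs 'd' => differ
  Position 1: 'a' vs 'b' => differ
  Position 2: 'a' vs 'a' => same
  Position 3: 'd' vs 'b' => differ
  Position 4: 'b' vs 'b' => same
  Position 5: 'c' vs 'c' => same
Total differences (Hamming distance): 3

3


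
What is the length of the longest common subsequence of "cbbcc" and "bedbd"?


LCS of "cbbcc" and "bedbd"
DP table:
           b    e    d    b    d
      0    0    0    0    0    0
  c   0    0    0    0    0    0
  b   0    1    1    1    1    1
  b   0    1    1    1    2    2
  c   0    1    1    1    2    2
  c   0    1    1    1    2    2
LCS length = dp[5][5] = 2

2


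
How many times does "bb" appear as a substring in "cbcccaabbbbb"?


Searching for "bb" in "cbcccaabbbbb"
Scanning each position:
  Position 0: "cb" => no
  Position 1: "bc" => no
  Position 2: "cc" => no
  Position 3: "cc" => no
  Position 4: "ca" => no
  Position 5: "aa" => no
  Position 6: "ab" => no
  Position 7: "bb" => MATCH
  Position 8: "bb" => MATCH
  Position 9: "bb" => MATCH
  Position 10: "bb" => MATCH
Total occurrences: 4

4


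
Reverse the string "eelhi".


Input: eelhi
Reading characters right to left:
  Position 4: 'i'
  Position 3: 'h'
  Position 2: 'l'
  Position 1: 'e'
  Position 0: 'e'
Reversed: ihlee

ihlee


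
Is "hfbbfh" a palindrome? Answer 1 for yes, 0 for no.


Input: hfbbfh
Reversed: hfbbfh
  Compare pos 0 ('h') with pos 5 ('h'): match
  Compare pos 1 ('f') with pos 4 ('f'): match
  Compare pos 2 ('b') with pos 3 ('b'): match
Result: palindrome

1


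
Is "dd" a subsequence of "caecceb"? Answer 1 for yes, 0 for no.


Check if "dd" is a subsequence of "caecceb"
Greedy scan:
  Position 0 ('c'): no match needed
  Position 1 ('a'): no match needed
  Position 2 ('e'): no match needed
  Position 3 ('c'): no match needed
  Position 4 ('c'): no match needed
  Position 5 ('e'): no match needed
  Position 6 ('b'): no match needed
Only matched 0/2 characters => not a subsequence

0


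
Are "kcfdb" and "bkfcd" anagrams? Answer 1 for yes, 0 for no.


Strings: "kcfdb", "bkfcd"
Sorted first:  bcdfk
Sorted second: bcdfk
Sorted forms match => anagrams

1


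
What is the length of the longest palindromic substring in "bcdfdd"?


Input: "bcdfdd"
Checking substrings for palindromes:
  [2:5] "dfd" (len 3) => palindrome
  [4:6] "dd" (len 2) => palindrome
Longest palindromic substring: "dfd" with length 3

3


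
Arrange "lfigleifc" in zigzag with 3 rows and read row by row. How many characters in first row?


Zigzag "lfigleifc" into 3 rows:
Placing characters:
  'l' => row 0
  'f' => row 1
  'i' => row 2
  'g' => row 1
  'l' => row 0
  'e' => row 1
  'i' => row 2
  'f' => row 1
  'c' => row 0
Rows:
  Row 0: "llc"
  Row 1: "fgef"
  Row 2: "ii"
First row length: 3

3


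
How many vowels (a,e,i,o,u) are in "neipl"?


Input: neipl
Checking each character:
  'n' at position 0: consonant
  'e' at position 1: vowel (running total: 1)
  'i' at position 2: vowel (running total: 2)
  'p' at position 3: consonant
  'l' at position 4: consonant
Total vowels: 2

2


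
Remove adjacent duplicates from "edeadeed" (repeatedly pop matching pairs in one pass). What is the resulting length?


Input: edeadeed
Stack-based adjacent duplicate removal:
  Read 'e': push. Stack: e
  Read 'd': push. Stack: ed
  Read 'e': push. Stack: ede
  Read 'a': push. Stack: edea
  Read 'd': push. Stack: edead
  Read 'e': push. Stack: edeade
  Read 'e': matches stack top 'e' => pop. Stack: edead
  Read 'd': matches stack top 'd' => pop. Stack: edea
Final stack: "edea" (length 4)

4


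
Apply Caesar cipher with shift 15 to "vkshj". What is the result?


Caesar cipher: shift "vkshj" by 15
  'v' (pos 21) + 15 = pos 10 = 'k'
  'k' (pos 10) + 15 = pos 25 = 'z'
  's' (pos 18) + 15 = pos 7 = 'h'
  'h' (pos 7) + 15 = pos 22 = 'w'
  'j' (pos 9) + 15 = pos 24 = 'y'
Result: kzhwy

kzhwy


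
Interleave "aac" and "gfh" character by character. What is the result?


Interleaving "aac" and "gfh":
  Position 0: 'a' from first, 'g' from second => "ag"
  Position 1: 'a' from first, 'f' from second => "af"
  Position 2: 'c' from first, 'h' from second => "ch"
Result: agafch

agafch


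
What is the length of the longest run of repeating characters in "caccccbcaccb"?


Input: "caccccbcaccb"
Scanning for longest run:
  Position 1 ('a'): new char, reset run to 1
  Position 2 ('c'): new char, reset run to 1
  Position 3 ('c'): continues run of 'c', length=2
  Position 4 ('c'): continues run of 'c', length=3
  Position 5 ('c'): continues run of 'c', length=4
  Position 6 ('b'): new char, reset run to 1
  Position 7 ('c'): new char, reset run to 1
  Position 8 ('a'): new char, reset run to 1
  Position 9 ('c'): new char, reset run to 1
  Position 10 ('c'): continues run of 'c', length=2
  Position 11 ('b'): new char, reset run to 1
Longest run: 'c' with length 4

4


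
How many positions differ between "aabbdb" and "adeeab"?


Comparing "aabbdb" and "adeeab" position by position:
  Position 0: 'a' vs 'a' => same
  Position 1: 'a' vs 'd' => DIFFER
  Position 2: 'b' vs 'e' => DIFFER
  Position 3: 'b' vs 'e' => DIFFER
  Position 4: 'd' vs 'a' => DIFFER
  Position 5: 'b' vs 'b' => same
Positions that differ: 4

4


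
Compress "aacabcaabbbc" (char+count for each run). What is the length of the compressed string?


Input: aacabcaabbbc
Runs:
  'a' x 2 => "a2"
  'c' x 1 => "c1"
  'a' x 1 => "a1"
  'b' x 1 => "b1"
  'c' x 1 => "c1"
  'a' x 2 => "a2"
  'b' x 3 => "b3"
  'c' x 1 => "c1"
Compressed: "a2c1a1b1c1a2b3c1"
Compressed length: 16

16


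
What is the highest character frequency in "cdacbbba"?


Input: cdacbbba
Character counts:
  'a': 2
  'b': 3
  'c': 2
  'd': 1
Maximum frequency: 3

3


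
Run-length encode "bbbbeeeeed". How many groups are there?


Input: bbbbeeeeed
Scanning for consecutive runs:
  Group 1: 'b' x 4 (positions 0-3)
  Group 2: 'e' x 5 (positions 4-8)
  Group 3: 'd' x 1 (positions 9-9)
Total groups: 3

3


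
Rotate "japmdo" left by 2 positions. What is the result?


Input: "japmdo", rotate left by 2
First 2 characters: "ja"
Remaining characters: "pmdo"
Concatenate remaining + first: "pmdo" + "ja" = "pmdoja"

pmdoja


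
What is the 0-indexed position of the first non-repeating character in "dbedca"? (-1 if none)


Input: dbedca
Character frequencies:
  'a': 1
  'b': 1
  'c': 1
  'd': 2
  'e': 1
Scanning left to right for freq == 1:
  Position 0 ('d'): freq=2, skip
  Position 1 ('b'): unique! => answer = 1

1


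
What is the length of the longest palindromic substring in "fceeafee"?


Input: "fceeafee"
Checking substrings for palindromes:
  [2:4] "ee" (len 2) => palindrome
  [6:8] "ee" (len 2) => palindrome
Longest palindromic substring: "ee" with length 2

2


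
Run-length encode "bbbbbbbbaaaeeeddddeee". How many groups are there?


Input: bbbbbbbbaaaeeeddddeee
Scanning for consecutive runs:
  Group 1: 'b' x 8 (positions 0-7)
  Group 2: 'a' x 3 (positions 8-10)
  Group 3: 'e' x 3 (positions 11-13)
  Group 4: 'd' x 4 (positions 14-17)
  Group 5: 'e' x 3 (positions 18-20)
Total groups: 5

5


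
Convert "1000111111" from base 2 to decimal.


Input: "1000111111" in base 2
Positional expansion:
  Digit '1' (value 1) x 2^9 = 512
  Digit '0' (value 0) x 2^8 = 0
  Digit '0' (value 0) x 2^7 = 0
  Digit '0' (value 0) x 2^6 = 0
  Digit '1' (value 1) x 2^5 = 32
  Digit '1' (value 1) x 2^4 = 16
  Digit '1' (value 1) x 2^3 = 8
  Digit '1' (value 1) x 2^2 = 4
  Digit '1' (value 1) x 2^1 = 2
  Digit '1' (value 1) x 2^0 = 1
Sum = 575

575


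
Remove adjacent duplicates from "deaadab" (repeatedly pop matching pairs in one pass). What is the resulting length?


Input: deaadab
Stack-based adjacent duplicate removal:
  Read 'd': push. Stack: d
  Read 'e': push. Stack: de
  Read 'a': push. Stack: dea
  Read 'a': matches stack top 'a' => pop. Stack: de
  Read 'd': push. Stack: ded
  Read 'a': push. Stack: deda
  Read 'b': push. Stack: dedab
Final stack: "dedab" (length 5)

5


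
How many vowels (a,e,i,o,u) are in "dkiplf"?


Input: dkiplf
Checking each character:
  'd' at position 0: consonant
  'k' at position 1: consonant
  'i' at position 2: vowel (running total: 1)
  'p' at position 3: consonant
  'l' at position 4: consonant
  'f' at position 5: consonant
Total vowels: 1

1


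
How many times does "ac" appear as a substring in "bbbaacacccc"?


Searching for "ac" in "bbbaacacccc"
Scanning each position:
  Position 0: "bb" => no
  Position 1: "bb" => no
  Position 2: "ba" => no
  Position 3: "aa" => no
  Position 4: "ac" => MATCH
  Position 5: "ca" => no
  Position 6: "ac" => MATCH
  Position 7: "cc" => no
  Position 8: "cc" => no
  Position 9: "cc" => no
Total occurrences: 2

2


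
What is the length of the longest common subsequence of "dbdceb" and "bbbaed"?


LCS of "dbdceb" and "bbbaed"
DP table:
           b    b    b    a    e    d
      0    0    0    0    0    0    0
  d   0    0    0    0    0    0    1
  b   0    1    1    1    1    1    1
  d   0    1    1    1    1    1    2
  c   0    1    1    1    1    1    2
  e   0    1    1    1    1    2    2
  b   0    1    2    2    2    2    2
LCS length = dp[6][6] = 2

2
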